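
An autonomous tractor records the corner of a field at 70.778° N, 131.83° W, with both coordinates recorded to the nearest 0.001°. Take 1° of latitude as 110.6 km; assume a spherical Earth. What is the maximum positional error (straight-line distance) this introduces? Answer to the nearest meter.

Rounding to 3 decimal places leaves each coordinate within ±0.0005° of the true value.
North–south component: 0.0005° × 110600 = 55.3 m.
East–west component at 70.778°: 0.0005° × 110600 × cos 70.778° ≈ 0.0005 × 36412.8 ≈ 18.2064 m.
Combining orthogonally: (55.3² + 18.2064²)^½ ≈ 58.2199 m.

58 meters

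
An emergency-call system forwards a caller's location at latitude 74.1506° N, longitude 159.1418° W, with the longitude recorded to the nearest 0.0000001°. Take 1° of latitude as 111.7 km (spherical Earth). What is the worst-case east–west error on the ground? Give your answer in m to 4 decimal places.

Rounding to 7 decimal places leaves the longitude within ±5e-08° of the true value.
Parallels shrink by cos φ, so at 74.1506° a degree of longitude is 111700 × 0.2731 ≈ 30506.4 m.
East–west error: 5e-08° × 30506.4 m/° ≈ 0.00152532 m.

0.0015 m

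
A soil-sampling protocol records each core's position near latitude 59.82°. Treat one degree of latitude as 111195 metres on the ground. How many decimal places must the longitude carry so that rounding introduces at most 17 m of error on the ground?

4 decimal places

At 59.82° one degree of longitude covers 111195 × cos 59.82° ≈ 111195 × 0.5027 ≈ 55899.8 m.
N decimal places → at most half a unit in the last place, 0.5 × 10⁻ᴺ° = 55899.8/2 × 10⁻ᴺ m.
Setting 27949.9 × 10⁻ᴺ ≤ 17 gives 10ᴺ ≥ 1644, i.e. N ≥ 3.22.
So 4 decimal places suffice (2.79 m); 3 would allow up to 27.9 m.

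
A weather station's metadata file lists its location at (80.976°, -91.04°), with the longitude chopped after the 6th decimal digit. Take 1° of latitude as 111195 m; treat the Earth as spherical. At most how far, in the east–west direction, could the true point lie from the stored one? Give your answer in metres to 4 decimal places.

Truncating at 6 decimal places can drop up to a full unit in the last place, so the longitude may be off by as much as 1e-06°.
Parallels shrink by cos φ, so at 80.976° a degree of longitude is 111195 × 0.1568 ≈ 17440.7 m.
So at most 1e-06° × 17440.7 ≈ 0.0174407 m east–west.

0.0174 metres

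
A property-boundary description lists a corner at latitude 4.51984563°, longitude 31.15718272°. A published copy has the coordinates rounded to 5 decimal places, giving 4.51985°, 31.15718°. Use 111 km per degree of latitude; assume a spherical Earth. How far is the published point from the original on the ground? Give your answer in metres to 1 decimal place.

The latitude changed by -0.00000437° and the longitude by +0.00000272°.
N–S: -0.00000437° × 111000 m/° = -0.48507 m.
East–west at this latitude: 0.00000272° × 111000 × cos 4.51985° ≈ 0.00000272 × 110655 = 0.300981 m.
Distance: √(0.48507² + 0.300981²) ≈ 0.570861 m.

0.6 metres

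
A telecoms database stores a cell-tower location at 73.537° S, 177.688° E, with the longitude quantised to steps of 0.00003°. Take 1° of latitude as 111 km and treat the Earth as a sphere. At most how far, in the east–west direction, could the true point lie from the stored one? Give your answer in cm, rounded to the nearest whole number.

47 cm

With a 0.00003° grid the true value lies within half a step, ±0.00003°/2 = ±1.5e-05°, of the stored one.
Parallels shrink by cos φ, so at 73.537° a degree of longitude is 111000 × 0.2834 ≈ 31457 m.
Maximum E–W displacement: 1.5e-05 × 31457 = 0.471855 m.
That is 0.471855 m = 47.185 cm.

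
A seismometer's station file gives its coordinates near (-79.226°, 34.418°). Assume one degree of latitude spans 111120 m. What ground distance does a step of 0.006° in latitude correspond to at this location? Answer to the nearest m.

0.006° × 111120 m/° = 666.72 m.

667 m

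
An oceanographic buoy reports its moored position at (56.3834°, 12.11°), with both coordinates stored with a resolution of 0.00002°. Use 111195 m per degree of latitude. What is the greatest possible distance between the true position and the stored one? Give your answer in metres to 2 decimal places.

With a 0.00002° grid the true value lies within half a step, ±0.00002°/2 = ±1e-05°, of the stored one.
N–S: 1e-05° × 111195 m/° = 1.11195 m.
E–W at 56.3834°: 1e-05° × 111195 × cos 56.3834° = 1e-05 × 111195 × 0.5536 ≈ 0.615612 m.
Worst case both components are at the extreme and orthogonal: √(1.11195² + 0.615612²) ≈ 1.27099 m.

1.27 metres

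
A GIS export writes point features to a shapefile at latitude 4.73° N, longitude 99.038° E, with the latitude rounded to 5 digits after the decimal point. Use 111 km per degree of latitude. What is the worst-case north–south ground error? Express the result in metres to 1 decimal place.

Rounding to 5 decimal places leaves the latitude within ±5e-06° of the true value.
So the N–S error is at most 5e-06 × 111000 = 0.555 m.

0.6 metres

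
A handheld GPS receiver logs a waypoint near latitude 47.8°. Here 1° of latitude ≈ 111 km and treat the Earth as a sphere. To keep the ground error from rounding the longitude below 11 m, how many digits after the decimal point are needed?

At 47.8° one degree of longitude covers 111000 × cos 47.8° ≈ 111000 × 0.6717 ≈ 74561 m.
N decimal places → at most half a unit in the last place, 0.5 × 10⁻ᴺ° = 74561/2 × 10⁻ᴺ m.
Need 0.5 × 74561 × 10⁻ᴺ ≤ 11 → 10⁻ᴺ ≤ 2.951e-04, so N ≥ 3.53.
At 3 places the error can reach 37.3 m, but 4 places keeps it to 3.73 m.

4 decimal places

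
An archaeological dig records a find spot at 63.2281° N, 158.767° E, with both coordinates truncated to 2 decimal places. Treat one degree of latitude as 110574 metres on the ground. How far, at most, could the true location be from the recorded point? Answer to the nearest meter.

Truncating at 2 decimal places can drop up to a full unit in the last place, so each coordinate may be off by as much as 0.01°.
N–S: 0.01° × 110574 m/° = 1105.74 m.
E–W at 63.2281°: 0.01° × 110574 × cos 63.2281° = 0.01 × 110574 × 0.4504 ≈ 498.069 m.
Combining orthogonally: (1105.74² + 498.069²)^½ ≈ 1212.74 m.

1213 meters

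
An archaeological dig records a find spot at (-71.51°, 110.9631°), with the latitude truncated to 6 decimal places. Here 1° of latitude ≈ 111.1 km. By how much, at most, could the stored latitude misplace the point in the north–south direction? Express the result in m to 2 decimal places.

0.11 m

Truncating at 6 decimal places can drop up to a full unit in the last place, so the latitude may be off by as much as 1e-06°.
North–south distance: 1e-06° × 111100 m/° = 0.1111 m.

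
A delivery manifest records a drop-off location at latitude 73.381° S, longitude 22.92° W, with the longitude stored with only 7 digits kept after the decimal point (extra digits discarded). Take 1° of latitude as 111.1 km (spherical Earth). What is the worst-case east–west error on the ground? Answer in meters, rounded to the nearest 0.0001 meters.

Truncating at 7 decimal places can drop up to a full unit in the last place, so the longitude may be off by as much as 1e-07°.
Parallels shrink by cos φ, so at 73.381° a degree of longitude is 111100 × 0.2860 ≈ 31775.3 m.
So at most 1e-07° × 31775.3 ≈ 0.00317753 m east–west.

0.0032 meters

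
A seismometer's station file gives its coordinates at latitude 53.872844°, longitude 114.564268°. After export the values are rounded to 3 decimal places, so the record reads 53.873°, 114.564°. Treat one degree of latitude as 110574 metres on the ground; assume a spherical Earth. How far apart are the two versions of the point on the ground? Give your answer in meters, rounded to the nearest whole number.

25 meters

The latitude changed by -0.000156° and the longitude by +0.000268°.
N–S: -0.000156° × 110574 m/° = -17.2495 m.
E–W at 53.873°: 0.000268° × 110574 × cos 53.873° = 0.000268 × 110574 × 0.5896 ≈ 17.4714 m.
Combined displacement = (17.2495² + 17.4714²)^½ ≈ 24.5519 m.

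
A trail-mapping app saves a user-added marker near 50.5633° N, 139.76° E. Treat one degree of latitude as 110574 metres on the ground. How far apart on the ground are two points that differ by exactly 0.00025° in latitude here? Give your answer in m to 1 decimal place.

0.00025° × 110574 m/° = 27.6435 m.

27.6 m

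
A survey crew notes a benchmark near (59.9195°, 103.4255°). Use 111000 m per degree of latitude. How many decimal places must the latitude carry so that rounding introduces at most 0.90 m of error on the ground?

One degree of latitude covers 111000 m.
Rounding to N decimal places gives at most 0.5 × 10⁻ᴺ degrees of error, i.e. 0.5 × 10⁻ᴺ × 111000 m.
Need 0.5 × 111000 × 10⁻ᴺ ≤ 0.90 → 10⁻ᴺ ≤ 1.622e-05, so N ≥ 4.79.
So 5 decimal places suffice (0.555 m); 4 would allow up to 5.55 m.

5 decimal places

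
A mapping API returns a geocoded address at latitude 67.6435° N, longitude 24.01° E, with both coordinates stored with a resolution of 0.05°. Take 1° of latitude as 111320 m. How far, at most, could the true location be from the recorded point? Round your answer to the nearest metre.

2978 metres

With a 0.05° grid the true value lies within half a step, ±0.05°/2 = ±0.025°, of the stored one.
Latitude error → 0.025 × 111320 = 2783 m along the meridian.
E–W at 67.6435°: 0.025° × 111320 × cos 67.6435° = 0.025 × 111320 × 0.3804 ≈ 1058.57 m.
The two errors are perpendicular, so the maximum displacement is √(2783² + 1058.57²) ≈ 2977.52 m.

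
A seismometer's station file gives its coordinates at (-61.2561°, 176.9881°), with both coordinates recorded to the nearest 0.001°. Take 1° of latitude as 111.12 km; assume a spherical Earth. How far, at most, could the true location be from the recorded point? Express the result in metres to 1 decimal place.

61.7 metres

Rounding to 3 decimal places leaves each coordinate within ±0.0005° of the true value.
Latitude error → 0.0005 × 111120 = 55.56 m along the meridian.
Longitude error → 0.0005 × 111120 × cos 61.2561° = 0.0005 × 111120 × 0.4809 ≈ 26.7185 m.
Worst case both components are at the extreme and orthogonal: √(55.56² + 26.7185²) ≈ 61.6506 m.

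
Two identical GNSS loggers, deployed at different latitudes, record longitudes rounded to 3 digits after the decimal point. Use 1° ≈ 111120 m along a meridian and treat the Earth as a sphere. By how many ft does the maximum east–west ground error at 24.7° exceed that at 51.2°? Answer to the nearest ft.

Rounding to 3 decimal places leaves the longitude within ±0.0005° of the true value.
At 24.7°: 0.0005° × 111120 × cos 24.7° = 0.0005 × 111120 × 0.9085 ≈ 50.477 m.
At 51.2°: 0.0005° × 111120 × cos 51.2° = 0.0005 × 111120 × 0.6266 ≈ 34.814 m.
Difference: 50.477 − 34.814 = 15.663 m.
In feet: 15.6626 m ÷ 0.3048 ≈ 51.387 ft.

51 ft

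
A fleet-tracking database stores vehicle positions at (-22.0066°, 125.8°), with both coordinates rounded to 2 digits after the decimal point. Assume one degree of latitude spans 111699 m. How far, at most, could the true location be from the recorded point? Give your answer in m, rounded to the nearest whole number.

Rounding to 2 decimal places leaves each coordinate within ±0.005° of the true value.
N–S: 0.005° × 111699 m/° = 558.495 m.
E–W at 22.0066°: 0.005° × 111699 × cos 22.0066° = 0.005 × 111699 × 0.9271 ≈ 517.803 m.
Worst case both components are at the extreme and orthogonal: √(558.495² + 517.803²) ≈ 761.602 m.

762 m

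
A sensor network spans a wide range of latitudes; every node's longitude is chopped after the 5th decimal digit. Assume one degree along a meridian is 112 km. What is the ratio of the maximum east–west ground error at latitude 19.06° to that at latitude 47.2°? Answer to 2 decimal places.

Truncating at 5 decimal places can drop up to a full unit in the last place, so the longitude may be off by as much as 1e-05°.
Error at 19.06° = 1e-05° × 112000 × cos 19.06° ≈ 1.12 × 0.9452 = 1.0586 m.
Error at 47.2° = 1e-05° × 112000 × cos 47.2° ≈ 1.12 × 0.6794 = 0.76097 m.
Ratio: 1.0586 / 0.76097 = cos 19.06° / cos 47.2° ≈ 1.3911.

1.39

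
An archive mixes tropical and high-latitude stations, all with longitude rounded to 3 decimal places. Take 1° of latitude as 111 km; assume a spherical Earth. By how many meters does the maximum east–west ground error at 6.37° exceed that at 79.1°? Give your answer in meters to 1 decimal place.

Rounding to 3 decimal places leaves the longitude within ±0.0005° of the true value.
Error at 6.37° = 0.0005° × 111000 × cos 6.37° ≈ 55.5 × 0.9938 = 55.157 m.
Error at 79.1° = 0.0005° × 111000 × cos 79.1° ≈ 55.5 × 0.1891 = 10.495 m.
Difference: 55.157 − 10.495 = 44.663 m.

44.7 meters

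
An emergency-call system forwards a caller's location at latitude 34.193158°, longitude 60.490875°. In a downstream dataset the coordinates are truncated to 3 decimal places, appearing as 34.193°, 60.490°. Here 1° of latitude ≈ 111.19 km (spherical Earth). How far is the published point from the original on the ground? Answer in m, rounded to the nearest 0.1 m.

82.4 m

The latitude changed by +0.000158° and the longitude by +0.000875°.
North–south shift: 0.000158 × 111190 = 17.568 m.
E–W at 34.193°: 0.000875° × 111190 × cos 34.193° = 0.000875 × 111190 × 0.8271 ≈ 80.4744 m.
Combined displacement = (17.568² + 80.4744²)^½ ≈ 82.3697 m.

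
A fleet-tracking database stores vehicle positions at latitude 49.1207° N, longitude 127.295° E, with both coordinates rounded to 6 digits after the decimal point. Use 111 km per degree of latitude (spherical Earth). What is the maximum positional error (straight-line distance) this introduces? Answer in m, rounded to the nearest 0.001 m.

Rounding to 6 decimal places leaves each coordinate within ±5e-07° of the true value.
Latitude error → 5e-07 × 111000 = 0.0555 m along the meridian.
E–W at 49.1207°: 5e-07° × 111000 × cos 49.1207° = 5e-07 × 111000 × 0.6545 ≈ 0.036323 m.
Combining orthogonally: (0.0555² + 0.036323²)^½ ≈ 0.0663295 m.

0.066 m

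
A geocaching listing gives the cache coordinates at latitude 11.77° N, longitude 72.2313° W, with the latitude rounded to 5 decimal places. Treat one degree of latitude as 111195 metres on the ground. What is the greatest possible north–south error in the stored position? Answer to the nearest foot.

Rounding to 5 decimal places leaves the latitude within ±5e-06° of the true value.
So the N–S error is at most 5e-06 × 111195 = 0.555975 m.
Converting: 0.555975 m × 3.2808 ft/m ≈ 1.8241 ft.

2 feet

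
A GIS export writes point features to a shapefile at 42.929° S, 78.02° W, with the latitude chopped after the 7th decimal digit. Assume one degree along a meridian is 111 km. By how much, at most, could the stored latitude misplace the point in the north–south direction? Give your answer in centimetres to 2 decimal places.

1.11 centimetres

Truncating at 7 decimal places can drop up to a full unit in the last place, so the latitude may be off by as much as 1e-07°.
North–south distance: 1e-07° × 111000 m/° = 0.0111 m.
That is 0.0111 m = 1.11 cm.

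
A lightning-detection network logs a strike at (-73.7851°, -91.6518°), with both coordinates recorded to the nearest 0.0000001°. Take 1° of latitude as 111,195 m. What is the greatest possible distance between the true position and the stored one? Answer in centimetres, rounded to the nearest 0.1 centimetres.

Rounding to 7 decimal places leaves each coordinate within ±5e-08° of the true value.
N–S: 5e-08° × 111195 m/° = 0.00555975 m.
E–W at 73.7851°: 5e-08° × 111195 × cos 73.7851° = 5e-08 × 111195 × 0.2792 ≈ 0.00155251 m.
Worst case both components are at the extreme and orthogonal: √(0.00555975² + 0.00155251²) ≈ 0.00577244 m.
That is 0.00577244 m = 0.57724 cm.

0.6 centimetres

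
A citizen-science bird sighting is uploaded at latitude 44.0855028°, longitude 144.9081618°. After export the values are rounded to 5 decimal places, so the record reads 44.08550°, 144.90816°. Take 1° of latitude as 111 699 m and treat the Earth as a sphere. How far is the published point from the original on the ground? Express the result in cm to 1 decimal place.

34.4 cm

The latitude changed by +0.0000028° and the longitude by +0.0000018°.
North–south shift: 0.0000028 × 111699 = 0.312757 m.
E–W at 44.0855°: 0.0000018° × 111699 × cos 44.0855° = 0.0000018 × 111699 × 0.7183 ≈ 0.144421 m.
Distance: √(0.312757² + 0.144421²) ≈ 0.344491 m.
That is 0.344491 m = 34.449 cm.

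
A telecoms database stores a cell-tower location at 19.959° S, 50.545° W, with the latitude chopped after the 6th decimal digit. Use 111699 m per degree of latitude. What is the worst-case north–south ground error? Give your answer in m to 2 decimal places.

Truncating at 6 decimal places can drop up to a full unit in the last place, so the latitude may be off by as much as 1e-06°.
North–south distance: 1e-06° × 111699 m/° = 0.111699 m.

0.11 m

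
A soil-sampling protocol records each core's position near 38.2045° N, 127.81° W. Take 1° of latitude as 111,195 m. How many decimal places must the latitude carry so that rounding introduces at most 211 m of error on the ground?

One degree of latitude covers 111195 m.
With N decimal places the half-ulp bound is 0.5·10⁻ᴺ°, or 0.5·10⁻ᴺ × 111195 m on the ground.
Setting 55597.5 × 10⁻ᴺ ≤ 211 gives 10ᴺ ≥ 263.5, i.e. N ≥ 2.42.
So 3 decimal places suffice (55.6 m); 2 would allow up to 556 m.

3 decimal places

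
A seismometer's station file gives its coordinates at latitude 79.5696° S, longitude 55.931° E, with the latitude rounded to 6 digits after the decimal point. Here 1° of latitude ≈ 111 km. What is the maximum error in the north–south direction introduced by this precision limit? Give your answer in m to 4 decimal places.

Rounding to 6 decimal places leaves the latitude within ±5e-07° of the true value.
North–south distance: 5e-07° × 111000 m/° = 0.0555 m.

0.0555 m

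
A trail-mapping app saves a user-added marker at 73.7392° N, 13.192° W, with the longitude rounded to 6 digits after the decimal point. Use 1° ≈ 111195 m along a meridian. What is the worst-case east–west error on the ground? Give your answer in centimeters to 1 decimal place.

1.6 centimeters

Rounding to 6 decimal places leaves the longitude within ±5e-07° of the true value.
One degree of longitude at 73.7392° is 111195 × cos 73.7392° ≈ 111195 × 0.2800 = 31135.7 m.
So at most 5e-07° × 31135.7 ≈ 0.0155679 m east–west.
That is 0.0155679 m = 1.5568 cm.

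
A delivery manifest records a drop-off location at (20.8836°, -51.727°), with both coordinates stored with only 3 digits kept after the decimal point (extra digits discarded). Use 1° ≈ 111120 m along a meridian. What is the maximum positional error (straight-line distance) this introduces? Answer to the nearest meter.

Truncating at 3 decimal places can drop up to a full unit in the last place, so each coordinate may be off by as much as 0.001°.
Latitude error → 0.001 × 111120 = 111.12 m along the meridian.
Longitude error → 0.001 × 111120 × cos 20.8836° = 0.001 × 111120 × 0.9343 ≈ 103.82 m.
The two errors are perpendicular, so the maximum displacement is √(111.12² + 103.82²) ≈ 152.073 m.

152 meters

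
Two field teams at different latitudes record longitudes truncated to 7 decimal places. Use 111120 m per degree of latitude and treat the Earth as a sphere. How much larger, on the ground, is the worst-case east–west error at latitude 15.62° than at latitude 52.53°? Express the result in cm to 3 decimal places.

Truncating at 7 decimal places can drop up to a full unit in the last place, so the longitude may be off by as much as 1e-07°.
Error at 15.62° = 1e-07° × 111120 × cos 15.62° ≈ 0.011112 × 0.9631 = 0.010702 m.
Error at 52.53° = 1e-07° × 111120 × cos 52.53° ≈ 0.011112 × 0.6083 = 0.0067599 m.
Difference: 0.010702 − 0.0067599 = 0.0039417 m.
That is 0.00394168 m = 0.39417 cm.

0.394 cm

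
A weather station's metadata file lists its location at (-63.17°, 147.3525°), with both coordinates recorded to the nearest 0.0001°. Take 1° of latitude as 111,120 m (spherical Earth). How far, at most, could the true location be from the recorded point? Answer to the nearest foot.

20 feet

Rounding to 4 decimal places leaves each coordinate within ±5e-05° of the true value.
N–S: 5e-05° × 111120 m/° = 5.556 m.
East–west component at 63.17°: 5e-05° × 111120 × cos 63.17° ≈ 5e-05 × 50153.4 ≈ 2.50767 m.
Combining orthogonally: (5.556² + 2.50767²)^½ ≈ 6.0957 m.
Converting: 6.0957 m × 3.2808 ft/m ≈ 19.999 ft.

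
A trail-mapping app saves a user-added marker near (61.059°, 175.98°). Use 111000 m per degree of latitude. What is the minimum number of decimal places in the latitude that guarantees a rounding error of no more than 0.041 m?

One degree of latitude covers 111000 m.
With N decimal places the half-ulp bound is 0.5·10⁻ᴺ°, or 0.5·10⁻ᴺ × 111000 m on the ground.
Setting 55500 × 10⁻ᴺ ≤ 0.041 gives 10ᴺ ≥ 1.354e+06, i.e. N ≥ 6.13.
So 7 decimal places suffice (0.00555 m); 6 would allow up to 0.0555 m.

7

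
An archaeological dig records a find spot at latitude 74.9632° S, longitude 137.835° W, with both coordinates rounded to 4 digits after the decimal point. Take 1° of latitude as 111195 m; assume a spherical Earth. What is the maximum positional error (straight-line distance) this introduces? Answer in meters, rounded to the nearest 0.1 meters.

Rounding to 4 decimal places leaves each coordinate within ±5e-05° of the true value.
Latitude error → 5e-05 × 111195 = 5.55975 m along the meridian.
Longitude error → 5e-05 × 111195 × cos 74.9632° = 5e-05 × 111195 × 0.2594 ≈ 1.44242 m.
Combining orthogonally: (5.55975² + 1.44242²)^½ ≈ 5.74381 m.

5.7 meters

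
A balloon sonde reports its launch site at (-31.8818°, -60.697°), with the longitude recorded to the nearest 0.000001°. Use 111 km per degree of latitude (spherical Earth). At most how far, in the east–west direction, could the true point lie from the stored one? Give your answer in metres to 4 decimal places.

Rounding to 6 decimal places leaves the longitude within ±5e-07° of the true value.
One degree of longitude at 31.8818° is 111000 × cos 31.8818° ≈ 111000 × 0.8491 = 94254.5 m.
East–west error: 5e-07° × 94254.5 m/° ≈ 0.0471272 m.

0.0471 metres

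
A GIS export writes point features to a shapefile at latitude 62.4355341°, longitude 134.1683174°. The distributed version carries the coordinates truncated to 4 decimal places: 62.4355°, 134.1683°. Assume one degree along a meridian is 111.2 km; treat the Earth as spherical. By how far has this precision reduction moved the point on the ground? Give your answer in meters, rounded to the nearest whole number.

The latitude changed by +0.0000341° and the longitude by +0.0000174°.
N–S: 0.0000341° × 111200 m/° = 3.79192 m.
E–W at 62.4355°: 0.0000174° × 111200 × cos 62.4355° = 0.0000174 × 111200 × 0.4627 ≈ 0.89536 m.
Hypotenuse of the two orthogonal shifts: √(3.79192² + 0.89536²) = 3.89619 m.

4 meters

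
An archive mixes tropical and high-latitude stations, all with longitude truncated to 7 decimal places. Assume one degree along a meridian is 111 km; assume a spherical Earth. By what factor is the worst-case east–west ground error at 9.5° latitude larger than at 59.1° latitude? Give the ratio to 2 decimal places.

1.92

Truncating at 7 decimal places can drop up to a full unit in the last place, so the longitude may be off by as much as 1e-07°.
At 9.5°: 1e-07° × 111000 × cos 9.5° = 1e-07 × 111000 × 0.9863 ≈ 0.010948 m.
Error at 59.1° = 1e-07° × 111000 × cos 59.1° ≈ 0.0111 × 0.5135 = 0.0057003 m.
Ratio: 0.010948 / 0.0057003 = cos 9.5° / cos 59.1° ≈ 1.9206.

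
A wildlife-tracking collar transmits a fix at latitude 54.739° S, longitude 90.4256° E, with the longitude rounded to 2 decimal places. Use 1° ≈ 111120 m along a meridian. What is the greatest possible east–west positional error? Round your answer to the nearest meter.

321 meters

Rounding to 2 decimal places leaves the longitude within ±0.005° of the true value.
Parallels shrink by cos φ, so at 54.739° a degree of longitude is 111120 × 0.5773 ≈ 64149.8 m.
East–west error: 0.005° × 64149.8 m/° ≈ 320.749 m.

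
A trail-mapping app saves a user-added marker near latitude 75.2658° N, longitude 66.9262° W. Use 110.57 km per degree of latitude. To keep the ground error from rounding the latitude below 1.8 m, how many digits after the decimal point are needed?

5

One degree of latitude covers 110570 m.
With N decimal places the half-ulp bound is 0.5·10⁻ᴺ°, or 0.5·10⁻ᴺ × 110570 m on the ground.
Setting 55285 × 10⁻ᴺ ≤ 1.8 gives 10ᴺ ≥ 3.071e+04, i.e. N ≥ 4.49.
At 4 places the error can reach 5.53 m, but 5 places keeps it to 0.553 m.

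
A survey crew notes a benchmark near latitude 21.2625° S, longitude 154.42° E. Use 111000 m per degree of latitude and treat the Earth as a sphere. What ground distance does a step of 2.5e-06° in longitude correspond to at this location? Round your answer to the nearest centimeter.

At 21.2625° a degree of longitude is 111000 × cos 21.2625° ≈ 103444 m, so 2.5e-06° corresponds to 0.25861 m.
That is 0.25861 m = 25.861 cm.

26 centimeters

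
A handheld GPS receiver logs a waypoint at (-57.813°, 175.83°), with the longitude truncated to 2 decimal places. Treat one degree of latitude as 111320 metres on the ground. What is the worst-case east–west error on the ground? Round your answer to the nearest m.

593 m

Truncating at 2 decimal places can drop up to a full unit in the last place, so the longitude may be off by as much as 0.01°.
One degree of longitude at 57.813° is 111320 × cos 57.813° ≈ 111320 × 0.5327 = 59298.4 m.
Maximum E–W displacement: 0.01 × 59298.4 = 592.984 m.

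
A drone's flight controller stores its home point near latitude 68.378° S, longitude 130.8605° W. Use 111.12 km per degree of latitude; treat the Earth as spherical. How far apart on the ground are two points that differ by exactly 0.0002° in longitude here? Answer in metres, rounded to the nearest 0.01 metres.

One degree of longitude here spans 111120 × cos 68.378° = 111120 × 0.3685 ≈ 40945.7 m; 0.0002° of that is 8.18913 m.

8.19 metres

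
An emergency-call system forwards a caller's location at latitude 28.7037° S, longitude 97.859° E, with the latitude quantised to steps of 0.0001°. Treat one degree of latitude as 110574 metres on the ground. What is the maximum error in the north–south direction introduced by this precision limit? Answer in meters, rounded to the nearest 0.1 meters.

With a 0.0001° grid the true value lies within half a step, ±0.0001°/2 = ±5e-05°, of the stored one.
Along the meridian that is 5e-05° × 110574 m/° = 5.5287 m.

5.5 meters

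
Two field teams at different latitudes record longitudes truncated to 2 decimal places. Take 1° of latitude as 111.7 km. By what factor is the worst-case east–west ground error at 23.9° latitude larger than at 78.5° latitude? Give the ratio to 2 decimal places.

Truncating at 2 decimal places can drop up to a full unit in the last place, so the longitude may be off by as much as 0.01°.
Error at 23.9° = 0.01° × 111700 × cos 23.9° ≈ 1117 × 0.9143 = 1021.2 m.
At 78.5°: 0.01° × 111700 × cos 78.5° = 0.01 × 111700 × 0.1994 ≈ 222.69 m.
Ratio: 1021.2 / 222.69 = cos 23.9° / cos 78.5° ≈ 4.5858.

4.59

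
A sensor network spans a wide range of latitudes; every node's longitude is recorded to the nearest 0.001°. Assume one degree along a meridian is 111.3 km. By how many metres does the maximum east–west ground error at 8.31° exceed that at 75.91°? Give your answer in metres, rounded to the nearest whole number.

Rounding to 3 decimal places leaves the longitude within ±0.0005° of the true value.
At 8.31°: 0.0005° × 111300 × cos 8.31° = 0.0005 × 111300 × 0.9895 ≈ 55.066 m.
Error at 75.91° = 0.0005° × 111300 × cos 75.91° ≈ 55.65 × 0.2434 = 13.548 m.
So the lower-latitude error exceeds the higher by 55.066 − 13.548 = 41.518 m.

42 metres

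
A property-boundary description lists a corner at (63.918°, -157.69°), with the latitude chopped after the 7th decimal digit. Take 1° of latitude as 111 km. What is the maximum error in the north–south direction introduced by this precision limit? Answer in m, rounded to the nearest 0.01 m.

Truncating at 7 decimal places can drop up to a full unit in the last place, so the latitude may be off by as much as 1e-07°.
So the N–S error is at most 1e-07 × 111000 = 0.0111 m.

0.01 m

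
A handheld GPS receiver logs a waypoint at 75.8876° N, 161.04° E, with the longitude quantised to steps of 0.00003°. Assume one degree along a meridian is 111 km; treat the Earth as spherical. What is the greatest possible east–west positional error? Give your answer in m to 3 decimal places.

With a 0.00003° grid the true value lies within half a step, ±0.00003°/2 = ±1.5e-05°, of the stored one.
Parallels shrink by cos φ, so at 75.8876° a degree of longitude is 111000 × 0.2438 ≈ 27064.6 m.
Maximum E–W displacement: 1.5e-05 × 27064.6 = 0.405968 m.

0.406 m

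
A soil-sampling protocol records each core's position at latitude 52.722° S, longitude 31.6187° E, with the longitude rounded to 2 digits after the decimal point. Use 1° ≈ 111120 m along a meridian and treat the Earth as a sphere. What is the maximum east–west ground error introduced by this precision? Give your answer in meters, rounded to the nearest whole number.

Rounding to 2 decimal places leaves the longitude within ±0.005° of the true value.
Parallels shrink by cos φ, so at 52.722° a degree of longitude is 111120 × 0.6057 ≈ 67303.5 m.
Maximum E–W displacement: 0.005 × 67303.5 = 336.517 m.

337 meters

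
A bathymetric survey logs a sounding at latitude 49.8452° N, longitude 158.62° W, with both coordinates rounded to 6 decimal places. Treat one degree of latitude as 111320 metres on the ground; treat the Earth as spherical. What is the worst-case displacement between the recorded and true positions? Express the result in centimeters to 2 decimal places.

6.62 centimeters

Rounding to 6 decimal places leaves each coordinate within ±5e-07° of the true value.
N–S: 5e-07° × 111320 m/° = 0.05566 m.
East–west component at 49.8452°: 5e-07° × 111320 × cos 49.8452° ≈ 5e-07 × 71785.3 ≈ 0.0358926 m.
The two errors are perpendicular, so the maximum displacement is √(0.05566² + 0.0358926²) ≈ 0.0662293 m.
That is 0.0662293 m = 6.6229 cm.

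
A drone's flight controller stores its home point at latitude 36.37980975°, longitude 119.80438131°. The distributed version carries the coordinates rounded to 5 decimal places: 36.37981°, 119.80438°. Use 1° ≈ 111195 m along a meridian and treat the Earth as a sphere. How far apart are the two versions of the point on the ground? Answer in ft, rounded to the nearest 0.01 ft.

0.40 ft

Δlat = 36.37980975 − 36.37981 = -0.00000025°; Δlon = 119.80438131 − 119.80438 = +0.00000131°.
N–S: -0.00000025° × 111195 m/° = -0.0277987 m.
E–W at 36.3798°: 0.00000131° × 111195 × cos 36.3798° = 0.00000131 × 111195 × 0.8051 ≈ 0.117276 m.
Hypotenuse of the two orthogonal shifts: √(0.0277987² + 0.117276²) = 0.120525 m.
In feet: 0.120525 m ÷ 0.3048 ≈ 0.39542 ft.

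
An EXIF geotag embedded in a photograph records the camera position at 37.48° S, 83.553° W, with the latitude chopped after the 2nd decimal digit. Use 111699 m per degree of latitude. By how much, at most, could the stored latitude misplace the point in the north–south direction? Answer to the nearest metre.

1117 metres

Truncating at 2 decimal places can drop up to a full unit in the last place, so the latitude may be off by as much as 0.01°.
North–south distance: 0.01° × 111699 m/° = 1116.99 m.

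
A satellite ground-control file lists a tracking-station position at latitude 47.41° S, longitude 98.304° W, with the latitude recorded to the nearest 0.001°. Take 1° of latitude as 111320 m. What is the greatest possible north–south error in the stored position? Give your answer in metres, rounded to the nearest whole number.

56 metres

Rounding to 3 decimal places leaves the latitude within ±0.0005° of the true value.
North–south distance: 0.0005° × 111320 m/° = 55.66 m.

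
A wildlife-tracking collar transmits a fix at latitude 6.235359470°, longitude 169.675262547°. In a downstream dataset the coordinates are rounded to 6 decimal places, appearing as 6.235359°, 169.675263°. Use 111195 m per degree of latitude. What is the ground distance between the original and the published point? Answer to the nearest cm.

7 cm

Δlat = 6.235359470 − 6.235359 = +0.000000470°; Δlon = 169.675262547 − 169.675263 = -0.000000453°.
N–S: 0.000000470° × 111195 m/° = 0.0522616 m.
East–west at this latitude: -0.000000453° × 111195 × cos 6.23536° ≈ -0.000000453 × 110537 = -0.0500733 m.
Combined displacement = (0.0522616² + 0.0500733²)^½ ≈ 0.0723783 m.
That is 0.0723783 m = 7.2378 cm.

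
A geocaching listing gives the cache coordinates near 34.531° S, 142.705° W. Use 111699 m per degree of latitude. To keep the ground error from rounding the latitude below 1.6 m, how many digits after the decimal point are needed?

One degree of latitude covers 111699 m.
Rounding to N decimal places gives at most 0.5 × 10⁻ᴺ degrees of error, i.e. 0.5 × 10⁻ᴺ × 111699 m.
Setting 55849.5 × 10⁻ᴺ ≤ 1.6 gives 10ᴺ ≥ 3.491e+04, i.e. N ≥ 4.54.
N = 4 would give 5.58 m (too coarse); N = 5 gives 0.558 m ≤ 1.6 m.

5 decimal places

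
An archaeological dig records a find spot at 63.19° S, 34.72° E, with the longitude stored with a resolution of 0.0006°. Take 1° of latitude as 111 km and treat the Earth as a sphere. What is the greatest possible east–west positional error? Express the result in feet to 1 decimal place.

49.3 feet

With a 0.0006° grid the true value lies within half a step, ±0.0006°/2 = ±0.0003°, of the stored one.
Parallels shrink by cos φ, so at 63.19° a degree of longitude is 111000 × 0.4510 ≈ 50064.7 m.
Maximum E–W displacement: 0.0003 × 50064.7 = 15.0194 m.
Converting: 15.0194 m × 3.2808 ft/m ≈ 49.276 ft.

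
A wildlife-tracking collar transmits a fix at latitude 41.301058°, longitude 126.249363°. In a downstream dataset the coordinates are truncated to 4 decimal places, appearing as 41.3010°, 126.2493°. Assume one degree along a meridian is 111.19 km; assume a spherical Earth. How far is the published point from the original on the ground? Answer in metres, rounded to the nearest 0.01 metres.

Δlat = 41.301058 − 41.3010 = +0.000058°; Δlon = 126.249363 − 126.2493 = +0.000063°.
N–S: 0.000058° × 111190 m/° = 6.44902 m.
E–W at 41.301°: 0.000063° × 111190 × cos 41.301° = 0.000063 × 111190 × 0.7513 ≈ 5.2625 m.
Hypotenuse of the two orthogonal shifts: √(6.44902² + 5.2625²) = 8.32369 m.

8.32 metres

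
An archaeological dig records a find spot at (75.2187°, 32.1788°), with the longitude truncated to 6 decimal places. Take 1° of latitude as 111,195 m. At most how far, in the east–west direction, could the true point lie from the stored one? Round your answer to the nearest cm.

Truncating at 6 decimal places can drop up to a full unit in the last place, so the longitude may be off by as much as 1e-06°.
One degree of longitude at 75.2187° is 111195 × cos 75.2187° ≈ 111195 × 0.2551 = 28369.2 m.
So at most 1e-06° × 28369.2 ≈ 0.0283692 m east–west.
That is 0.0283692 m = 2.8369 cm.

3 cm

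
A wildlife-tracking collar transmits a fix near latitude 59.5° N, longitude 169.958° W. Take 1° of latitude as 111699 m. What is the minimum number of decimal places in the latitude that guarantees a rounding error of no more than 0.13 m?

One degree of latitude covers 111699 m.
N decimal places → at most half a unit in the last place, 0.5 × 10⁻ᴺ° = 111699/2 × 10⁻ᴺ m.
Setting 55849.5 × 10⁻ᴺ ≤ 0.13 gives 10ᴺ ≥ 4.296e+05, i.e. N ≥ 5.63.
At 5 places the error can reach 0.558 m, but 6 places keeps it to 0.0558 m.

6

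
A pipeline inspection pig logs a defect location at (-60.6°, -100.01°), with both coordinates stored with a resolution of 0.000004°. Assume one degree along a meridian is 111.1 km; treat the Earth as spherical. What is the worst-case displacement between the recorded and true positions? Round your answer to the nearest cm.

25 cm

With a 0.000004° grid the true value lies within half a step, ±0.000004°/2 = ±2e-06°, of the stored one.
North–south component: 2e-06° × 111100 = 0.2222 m.
Longitude error → 2e-06 × 111100 × cos 60.6° = 2e-06 × 111100 × 0.4909 ≈ 0.109079 m.
The two errors are perpendicular, so the maximum displacement is √(0.2222² + 0.109079²) ≈ 0.24753 m.
That is 0.24753 m = 24.753 cm.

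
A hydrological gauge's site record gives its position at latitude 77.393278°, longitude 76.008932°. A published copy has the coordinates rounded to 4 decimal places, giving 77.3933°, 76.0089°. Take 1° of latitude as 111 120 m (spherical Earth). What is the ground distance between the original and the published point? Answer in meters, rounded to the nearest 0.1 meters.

2.6 meters

Δlat = 77.393278 − 77.3933 = -0.000022°; Δlon = 76.008932 − 76.0089 = +0.000032°.
N–S: -0.000022° × 111120 m/° = -2.44464 m.
East–west at this latitude: 0.000032° × 111120 × cos 77.3933° ≈ 0.000032 × 24252.8 = 0.776088 m.
Combined displacement = (2.44464² + 0.776088²)^½ ≈ 2.56487 m.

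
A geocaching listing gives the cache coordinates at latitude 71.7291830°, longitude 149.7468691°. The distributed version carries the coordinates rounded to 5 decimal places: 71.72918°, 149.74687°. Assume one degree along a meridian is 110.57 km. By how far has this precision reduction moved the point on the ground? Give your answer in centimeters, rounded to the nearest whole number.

33 centimeters

The latitude changed by +0.0000030° and the longitude by -0.0000009°.
North–south shift: 0.0000030 × 110570 = 0.33171 m.
East–west at this latitude: -0.0000009° × 110570 × cos 71.7292° ≈ -0.0000009 × 34664.7 = -0.0311982 m.
Hypotenuse of the two orthogonal shifts: √(0.33171² + 0.0311982²) = 0.333174 m.
That is 0.333174 m = 33.317 cm.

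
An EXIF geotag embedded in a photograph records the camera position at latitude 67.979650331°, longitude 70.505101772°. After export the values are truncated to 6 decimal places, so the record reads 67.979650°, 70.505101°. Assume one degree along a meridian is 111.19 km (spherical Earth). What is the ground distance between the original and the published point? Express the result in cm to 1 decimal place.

4.9 cm

The latitude changed by +0.000000331° and the longitude by +0.000000772°.
N–S: 0.000000331° × 111190 m/° = 0.0368039 m.
E–W at 67.9797°: 0.000000772° × 111190 × cos 67.9797° = 0.000000772 × 111190 × 0.3749 ≈ 0.032184 m.
Hypotenuse of the two orthogonal shifts: √(0.0368039² + 0.032184²) = 0.0488911 m.
That is 0.0488911 m = 4.8891 cm.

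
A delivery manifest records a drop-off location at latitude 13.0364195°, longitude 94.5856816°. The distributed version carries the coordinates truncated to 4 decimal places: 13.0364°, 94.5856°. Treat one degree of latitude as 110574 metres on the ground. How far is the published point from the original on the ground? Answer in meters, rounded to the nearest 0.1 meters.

Δlat = 13.0364195 − 13.0364 = +0.0000195°; Δlon = 94.5856816 − 94.5856 = +0.0000816°.
N–S: 0.0000195° × 110574 m/° = 2.15619 m.
East–west at this latitude: 0.0000816° × 110574 × cos 13.0364° ≈ 0.0000816 × 107724 = 8.79029 m.
Hypotenuse of the two orthogonal shifts: √(2.15619² + 8.79029²) = 9.05088 m.

9.1 meters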